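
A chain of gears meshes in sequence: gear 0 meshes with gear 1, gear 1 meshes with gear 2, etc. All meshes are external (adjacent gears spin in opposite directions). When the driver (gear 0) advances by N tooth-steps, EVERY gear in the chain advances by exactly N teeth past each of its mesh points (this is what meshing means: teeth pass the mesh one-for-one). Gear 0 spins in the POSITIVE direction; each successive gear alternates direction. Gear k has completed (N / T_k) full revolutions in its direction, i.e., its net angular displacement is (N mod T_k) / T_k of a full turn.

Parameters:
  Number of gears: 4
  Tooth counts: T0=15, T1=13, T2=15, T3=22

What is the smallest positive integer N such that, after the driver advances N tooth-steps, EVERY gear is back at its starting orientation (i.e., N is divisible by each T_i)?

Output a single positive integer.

Gear k returns to start when N is a multiple of T_k.
All gears at start simultaneously when N is a common multiple of [15, 13, 15, 22]; the smallest such N is lcm(15, 13, 15, 22).
Start: lcm = T0 = 15
Fold in T1=13: gcd(15, 13) = 1; lcm(15, 13) = 15 * 13 / 1 = 195 / 1 = 195
Fold in T2=15: gcd(195, 15) = 15; lcm(195, 15) = 195 * 15 / 15 = 2925 / 15 = 195
Fold in T3=22: gcd(195, 22) = 1; lcm(195, 22) = 195 * 22 / 1 = 4290 / 1 = 4290
Full cycle length = 4290

Answer: 4290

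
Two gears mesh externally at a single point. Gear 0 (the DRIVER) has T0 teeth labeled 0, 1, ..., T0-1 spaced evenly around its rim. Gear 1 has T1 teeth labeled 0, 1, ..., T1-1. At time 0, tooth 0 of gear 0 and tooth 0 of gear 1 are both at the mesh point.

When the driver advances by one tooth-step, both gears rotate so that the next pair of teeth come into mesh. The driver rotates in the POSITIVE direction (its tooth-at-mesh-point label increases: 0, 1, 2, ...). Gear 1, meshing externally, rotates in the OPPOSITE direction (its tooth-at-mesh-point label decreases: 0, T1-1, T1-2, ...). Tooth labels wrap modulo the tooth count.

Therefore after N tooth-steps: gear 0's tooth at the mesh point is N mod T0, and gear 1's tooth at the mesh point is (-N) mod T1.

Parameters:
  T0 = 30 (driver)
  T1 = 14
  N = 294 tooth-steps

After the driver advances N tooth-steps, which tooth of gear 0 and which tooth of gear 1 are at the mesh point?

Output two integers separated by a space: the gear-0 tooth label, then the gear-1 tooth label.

Answer: 24 0

Derivation:
Gear 0 (driver, T0=30): tooth at mesh = N mod T0
  294 = 9 * 30 + 24, so 294 mod 30 = 24
  gear 0 tooth = 24
Gear 1 (driven, T1=14): tooth at mesh = (-N) mod T1
  294 = 21 * 14 + 0, so 294 mod 14 = 0
  (-294) mod 14 = 0
Mesh after 294 steps: gear-0 tooth 24 meets gear-1 tooth 0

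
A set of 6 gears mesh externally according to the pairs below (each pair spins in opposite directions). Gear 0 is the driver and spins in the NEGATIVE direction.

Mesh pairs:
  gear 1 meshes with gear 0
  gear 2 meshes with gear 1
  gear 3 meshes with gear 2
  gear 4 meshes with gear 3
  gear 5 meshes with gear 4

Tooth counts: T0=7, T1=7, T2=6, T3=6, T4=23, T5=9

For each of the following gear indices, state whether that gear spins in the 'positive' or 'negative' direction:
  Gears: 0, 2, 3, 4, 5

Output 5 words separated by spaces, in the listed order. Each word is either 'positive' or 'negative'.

Answer: negative negative positive negative positive

Derivation:
Gear 0 (driver): negative (depth 0)
  gear 1: meshes with gear 0 -> depth 1 -> positive (opposite of gear 0)
  gear 2: meshes with gear 1 -> depth 2 -> negative (opposite of gear 1)
  gear 3: meshes with gear 2 -> depth 3 -> positive (opposite of gear 2)
  gear 4: meshes with gear 3 -> depth 4 -> negative (opposite of gear 3)
  gear 5: meshes with gear 4 -> depth 5 -> positive (opposite of gear 4)
Queried indices 0, 2, 3, 4, 5 -> negative, negative, positive, negative, positive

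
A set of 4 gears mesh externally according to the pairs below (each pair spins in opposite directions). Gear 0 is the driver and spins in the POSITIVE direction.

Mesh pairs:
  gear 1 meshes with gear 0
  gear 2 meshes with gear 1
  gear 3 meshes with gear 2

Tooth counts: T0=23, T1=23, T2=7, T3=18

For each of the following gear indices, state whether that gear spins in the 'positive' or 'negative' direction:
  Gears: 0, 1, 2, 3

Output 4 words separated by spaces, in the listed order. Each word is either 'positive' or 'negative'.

Gear 0 (driver): positive (depth 0)
  gear 1: meshes with gear 0 -> depth 1 -> negative (opposite of gear 0)
  gear 2: meshes with gear 1 -> depth 2 -> positive (opposite of gear 1)
  gear 3: meshes with gear 2 -> depth 3 -> negative (opposite of gear 2)
Queried indices 0, 1, 2, 3 -> positive, negative, positive, negative

Answer: positive negative positive negative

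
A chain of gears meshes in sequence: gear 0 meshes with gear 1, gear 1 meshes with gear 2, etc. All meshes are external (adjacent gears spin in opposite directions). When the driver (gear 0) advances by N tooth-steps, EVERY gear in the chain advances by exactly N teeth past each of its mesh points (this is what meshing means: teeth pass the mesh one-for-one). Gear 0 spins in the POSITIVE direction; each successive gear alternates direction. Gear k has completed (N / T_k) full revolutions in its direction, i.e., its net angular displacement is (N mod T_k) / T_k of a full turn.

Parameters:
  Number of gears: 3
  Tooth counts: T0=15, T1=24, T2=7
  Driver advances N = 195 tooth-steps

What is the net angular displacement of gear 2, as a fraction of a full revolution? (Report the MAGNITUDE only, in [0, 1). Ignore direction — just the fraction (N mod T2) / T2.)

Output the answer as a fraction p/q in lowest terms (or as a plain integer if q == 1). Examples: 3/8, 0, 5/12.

Chain of 3 gears, tooth counts: [15, 24, 7]
  gear 0: T0=15, direction=positive, advance = 195 mod 15 = 0 teeth = 0/15 turn
  gear 1: T1=24, direction=negative, advance = 195 mod 24 = 3 teeth = 3/24 turn
  gear 2: T2=7, direction=positive, advance = 195 mod 7 = 6 teeth = 6/7 turn
Gear 2: 195 mod 7 = 6
Fraction = 6 / 7 = 6/7 (gcd(6,7)=1) = 6/7

Answer: 6/7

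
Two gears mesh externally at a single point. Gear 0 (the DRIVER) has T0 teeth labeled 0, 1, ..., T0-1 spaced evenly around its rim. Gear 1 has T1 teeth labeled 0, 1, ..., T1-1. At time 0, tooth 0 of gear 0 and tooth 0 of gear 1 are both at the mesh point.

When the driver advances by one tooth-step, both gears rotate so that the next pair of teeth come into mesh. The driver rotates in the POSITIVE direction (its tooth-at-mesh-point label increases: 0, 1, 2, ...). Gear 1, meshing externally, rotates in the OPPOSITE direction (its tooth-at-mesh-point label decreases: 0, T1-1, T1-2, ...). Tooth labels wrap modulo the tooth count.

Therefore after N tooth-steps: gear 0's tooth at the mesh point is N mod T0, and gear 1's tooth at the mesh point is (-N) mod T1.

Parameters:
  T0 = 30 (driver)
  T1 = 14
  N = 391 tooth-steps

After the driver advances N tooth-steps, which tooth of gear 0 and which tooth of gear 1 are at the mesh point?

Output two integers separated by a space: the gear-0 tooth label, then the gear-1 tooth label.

Gear 0 (driver, T0=30): tooth at mesh = N mod T0
  391 = 13 * 30 + 1, so 391 mod 30 = 1
  gear 0 tooth = 1
Gear 1 (driven, T1=14): tooth at mesh = (-N) mod T1
  391 = 27 * 14 + 13, so 391 mod 14 = 13
  (-391) mod 14 = (-13) mod 14 = 14 - 13 = 1
Mesh after 391 steps: gear-0 tooth 1 meets gear-1 tooth 1

Answer: 1 1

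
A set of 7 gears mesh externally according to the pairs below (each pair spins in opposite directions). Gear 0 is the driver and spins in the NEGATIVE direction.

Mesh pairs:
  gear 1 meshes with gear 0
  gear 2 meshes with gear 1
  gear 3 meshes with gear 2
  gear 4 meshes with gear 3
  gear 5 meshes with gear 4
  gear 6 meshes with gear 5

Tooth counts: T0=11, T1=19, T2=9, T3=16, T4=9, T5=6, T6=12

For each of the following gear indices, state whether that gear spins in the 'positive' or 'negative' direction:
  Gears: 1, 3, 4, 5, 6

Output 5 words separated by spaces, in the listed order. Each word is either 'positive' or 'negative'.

Answer: positive positive negative positive negative

Derivation:
Gear 0 (driver): negative (depth 0)
  gear 1: meshes with gear 0 -> depth 1 -> positive (opposite of gear 0)
  gear 2: meshes with gear 1 -> depth 2 -> negative (opposite of gear 1)
  gear 3: meshes with gear 2 -> depth 3 -> positive (opposite of gear 2)
  gear 4: meshes with gear 3 -> depth 4 -> negative (opposite of gear 3)
  gear 5: meshes with gear 4 -> depth 5 -> positive (opposite of gear 4)
  gear 6: meshes with gear 5 -> depth 6 -> negative (opposite of gear 5)
Queried indices 1, 3, 4, 5, 6 -> positive, positive, negative, positive, negative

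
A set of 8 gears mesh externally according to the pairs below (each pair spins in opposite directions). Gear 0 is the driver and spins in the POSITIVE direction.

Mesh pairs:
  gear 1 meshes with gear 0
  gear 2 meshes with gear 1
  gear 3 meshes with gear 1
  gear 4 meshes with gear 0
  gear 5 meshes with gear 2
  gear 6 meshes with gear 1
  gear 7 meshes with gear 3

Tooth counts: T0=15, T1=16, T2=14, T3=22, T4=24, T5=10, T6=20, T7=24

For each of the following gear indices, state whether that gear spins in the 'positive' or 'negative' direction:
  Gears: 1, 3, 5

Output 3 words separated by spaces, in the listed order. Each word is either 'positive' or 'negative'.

Gear 0 (driver): positive (depth 0)
  gear 1: meshes with gear 0 -> depth 1 -> negative (opposite of gear 0)
  gear 2: meshes with gear 1 -> depth 2 -> positive (opposite of gear 1)
  gear 3: meshes with gear 1 -> depth 2 -> positive (opposite of gear 1)
  gear 4: meshes with gear 0 -> depth 1 -> negative (opposite of gear 0)
  gear 5: meshes with gear 2 -> depth 3 -> negative (opposite of gear 2)
  gear 6: meshes with gear 1 -> depth 2 -> positive (opposite of gear 1)
  gear 7: meshes with gear 3 -> depth 3 -> negative (opposite of gear 3)
Queried indices 1, 3, 5 -> negative, positive, negative

Answer: negative positive negative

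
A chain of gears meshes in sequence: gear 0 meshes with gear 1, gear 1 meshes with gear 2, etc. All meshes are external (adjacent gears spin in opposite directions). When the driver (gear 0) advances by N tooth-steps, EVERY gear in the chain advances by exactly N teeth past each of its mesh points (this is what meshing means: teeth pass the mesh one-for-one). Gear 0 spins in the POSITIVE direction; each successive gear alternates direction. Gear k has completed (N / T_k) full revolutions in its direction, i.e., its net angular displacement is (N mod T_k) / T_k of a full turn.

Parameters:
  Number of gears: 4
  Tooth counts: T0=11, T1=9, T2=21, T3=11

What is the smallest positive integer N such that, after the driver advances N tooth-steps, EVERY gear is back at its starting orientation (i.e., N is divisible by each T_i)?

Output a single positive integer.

Answer: 693

Derivation:
Gear k returns to start when N is a multiple of T_k.
All gears at start simultaneously when N is a common multiple of [11, 9, 21, 11]; the smallest such N is lcm(11, 9, 21, 11).
Start: lcm = T0 = 11
Fold in T1=9: gcd(11, 9) = 1; lcm(11, 9) = 11 * 9 / 1 = 99 / 1 = 99
Fold in T2=21: gcd(99, 21) = 3; lcm(99, 21) = 99 * 21 / 3 = 2079 / 3 = 693
Fold in T3=11: gcd(693, 11) = 11; lcm(693, 11) = 693 * 11 / 11 = 7623 / 11 = 693
Full cycle length = 693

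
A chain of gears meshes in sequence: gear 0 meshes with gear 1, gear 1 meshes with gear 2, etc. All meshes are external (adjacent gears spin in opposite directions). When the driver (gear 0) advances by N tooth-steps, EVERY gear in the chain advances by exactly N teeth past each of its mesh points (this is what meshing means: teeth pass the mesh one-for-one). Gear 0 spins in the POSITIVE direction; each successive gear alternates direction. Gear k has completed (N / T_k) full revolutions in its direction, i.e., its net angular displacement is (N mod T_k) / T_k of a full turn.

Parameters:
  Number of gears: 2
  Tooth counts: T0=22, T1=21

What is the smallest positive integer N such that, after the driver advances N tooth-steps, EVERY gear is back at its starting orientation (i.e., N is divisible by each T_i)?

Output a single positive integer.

Gear k returns to start when N is a multiple of T_k.
All gears at start simultaneously when N is a common multiple of [22, 21]; the smallest such N is lcm(22, 21).
Start: lcm = T0 = 22
Fold in T1=21: gcd(22, 21) = 1; lcm(22, 21) = 22 * 21 / 1 = 462 / 1 = 462
Full cycle length = 462

Answer: 462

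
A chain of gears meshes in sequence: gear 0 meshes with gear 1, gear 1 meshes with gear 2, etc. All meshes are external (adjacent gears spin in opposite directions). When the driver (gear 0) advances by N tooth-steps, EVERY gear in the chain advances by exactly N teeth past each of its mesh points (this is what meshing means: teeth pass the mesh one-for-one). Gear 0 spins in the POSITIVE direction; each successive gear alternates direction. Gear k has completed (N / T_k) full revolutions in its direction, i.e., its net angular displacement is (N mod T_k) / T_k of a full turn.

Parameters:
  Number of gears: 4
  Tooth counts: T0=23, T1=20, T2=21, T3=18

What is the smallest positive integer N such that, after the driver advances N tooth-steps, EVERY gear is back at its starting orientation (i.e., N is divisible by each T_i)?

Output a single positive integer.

Gear k returns to start when N is a multiple of T_k.
All gears at start simultaneously when N is a common multiple of [23, 20, 21, 18]; the smallest such N is lcm(23, 20, 21, 18).
Start: lcm = T0 = 23
Fold in T1=20: gcd(23, 20) = 1; lcm(23, 20) = 23 * 20 / 1 = 460 / 1 = 460
Fold in T2=21: gcd(460, 21) = 1; lcm(460, 21) = 460 * 21 / 1 = 9660 / 1 = 9660
Fold in T3=18: gcd(9660, 18) = 6; lcm(9660, 18) = 9660 * 18 / 6 = 173880 / 6 = 28980
Full cycle length = 28980

Answer: 28980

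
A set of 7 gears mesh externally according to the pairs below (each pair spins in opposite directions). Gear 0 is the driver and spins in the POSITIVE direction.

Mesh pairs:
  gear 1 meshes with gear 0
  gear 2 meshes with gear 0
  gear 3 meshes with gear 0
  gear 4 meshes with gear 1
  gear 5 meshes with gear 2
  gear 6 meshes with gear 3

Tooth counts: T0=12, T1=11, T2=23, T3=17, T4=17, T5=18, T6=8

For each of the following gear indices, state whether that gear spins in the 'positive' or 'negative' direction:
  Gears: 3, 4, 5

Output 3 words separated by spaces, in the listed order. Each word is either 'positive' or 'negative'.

Gear 0 (driver): positive (depth 0)
  gear 1: meshes with gear 0 -> depth 1 -> negative (opposite of gear 0)
  gear 2: meshes with gear 0 -> depth 1 -> negative (opposite of gear 0)
  gear 3: meshes with gear 0 -> depth 1 -> negative (opposite of gear 0)
  gear 4: meshes with gear 1 -> depth 2 -> positive (opposite of gear 1)
  gear 5: meshes with gear 2 -> depth 2 -> positive (opposite of gear 2)
  gear 6: meshes with gear 3 -> depth 2 -> positive (opposite of gear 3)
Queried indices 3, 4, 5 -> negative, positive, positive

Answer: negative positive positive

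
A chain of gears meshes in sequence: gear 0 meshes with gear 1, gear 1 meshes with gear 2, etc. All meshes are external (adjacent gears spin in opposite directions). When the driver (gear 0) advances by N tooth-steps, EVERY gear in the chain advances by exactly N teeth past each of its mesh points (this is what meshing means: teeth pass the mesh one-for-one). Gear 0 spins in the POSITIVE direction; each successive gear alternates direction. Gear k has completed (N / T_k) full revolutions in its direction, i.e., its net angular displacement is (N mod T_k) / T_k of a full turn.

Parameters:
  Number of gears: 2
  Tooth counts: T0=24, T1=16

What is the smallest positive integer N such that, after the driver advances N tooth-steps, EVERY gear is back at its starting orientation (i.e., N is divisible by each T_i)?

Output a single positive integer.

Answer: 48

Derivation:
Gear k returns to start when N is a multiple of T_k.
All gears at start simultaneously when N is a common multiple of [24, 16]; the smallest such N is lcm(24, 16).
Start: lcm = T0 = 24
Fold in T1=16: gcd(24, 16) = 8; lcm(24, 16) = 24 * 16 / 8 = 384 / 8 = 48
Full cycle length = 48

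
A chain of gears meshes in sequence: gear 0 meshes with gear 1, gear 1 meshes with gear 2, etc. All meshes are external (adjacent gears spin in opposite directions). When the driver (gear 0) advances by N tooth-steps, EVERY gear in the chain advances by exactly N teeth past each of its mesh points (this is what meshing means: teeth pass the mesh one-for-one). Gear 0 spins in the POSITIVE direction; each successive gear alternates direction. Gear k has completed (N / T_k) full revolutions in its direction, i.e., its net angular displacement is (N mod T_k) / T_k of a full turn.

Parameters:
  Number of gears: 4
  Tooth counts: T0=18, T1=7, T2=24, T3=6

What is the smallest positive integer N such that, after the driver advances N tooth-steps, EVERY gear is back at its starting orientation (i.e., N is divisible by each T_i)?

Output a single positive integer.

Answer: 504

Derivation:
Gear k returns to start when N is a multiple of T_k.
All gears at start simultaneously when N is a common multiple of [18, 7, 24, 6]; the smallest such N is lcm(18, 7, 24, 6).
Start: lcm = T0 = 18
Fold in T1=7: gcd(18, 7) = 1; lcm(18, 7) = 18 * 7 / 1 = 126 / 1 = 126
Fold in T2=24: gcd(126, 24) = 6; lcm(126, 24) = 126 * 24 / 6 = 3024 / 6 = 504
Fold in T3=6: gcd(504, 6) = 6; lcm(504, 6) = 504 * 6 / 6 = 3024 / 6 = 504
Full cycle length = 504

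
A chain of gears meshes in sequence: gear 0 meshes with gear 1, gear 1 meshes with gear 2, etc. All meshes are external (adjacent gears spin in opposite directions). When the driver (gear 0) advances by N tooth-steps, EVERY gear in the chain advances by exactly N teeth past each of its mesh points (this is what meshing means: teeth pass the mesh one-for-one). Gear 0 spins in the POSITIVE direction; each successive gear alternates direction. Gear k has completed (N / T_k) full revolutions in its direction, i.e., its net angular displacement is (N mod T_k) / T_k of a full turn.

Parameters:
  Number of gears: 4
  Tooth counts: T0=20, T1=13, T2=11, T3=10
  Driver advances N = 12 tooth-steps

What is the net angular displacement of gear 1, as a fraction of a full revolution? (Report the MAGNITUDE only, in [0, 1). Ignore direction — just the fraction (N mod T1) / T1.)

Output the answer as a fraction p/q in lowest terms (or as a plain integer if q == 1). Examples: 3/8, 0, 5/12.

Answer: 12/13

Derivation:
Chain of 4 gears, tooth counts: [20, 13, 11, 10]
  gear 0: T0=20, direction=positive, advance = 12 mod 20 = 12 teeth = 12/20 turn
  gear 1: T1=13, direction=negative, advance = 12 mod 13 = 12 teeth = 12/13 turn
  gear 2: T2=11, direction=positive, advance = 12 mod 11 = 1 teeth = 1/11 turn
  gear 3: T3=10, direction=negative, advance = 12 mod 10 = 2 teeth = 2/10 turn
Gear 1: 12 mod 13 = 12
Fraction = 12 / 13 = 12/13 (gcd(12,13)=1) = 12/13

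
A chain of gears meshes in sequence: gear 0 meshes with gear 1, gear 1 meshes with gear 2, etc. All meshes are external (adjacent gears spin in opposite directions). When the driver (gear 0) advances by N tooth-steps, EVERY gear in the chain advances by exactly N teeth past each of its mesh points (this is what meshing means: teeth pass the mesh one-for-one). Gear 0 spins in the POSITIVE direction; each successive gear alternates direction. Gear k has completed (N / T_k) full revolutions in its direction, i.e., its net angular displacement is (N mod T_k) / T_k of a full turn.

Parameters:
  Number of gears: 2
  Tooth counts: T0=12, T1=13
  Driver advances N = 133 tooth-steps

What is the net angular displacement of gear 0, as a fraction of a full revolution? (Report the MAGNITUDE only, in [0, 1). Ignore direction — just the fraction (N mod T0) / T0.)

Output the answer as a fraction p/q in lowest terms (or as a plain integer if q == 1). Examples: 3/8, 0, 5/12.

Chain of 2 gears, tooth counts: [12, 13]
  gear 0: T0=12, direction=positive, advance = 133 mod 12 = 1 teeth = 1/12 turn
  gear 1: T1=13, direction=negative, advance = 133 mod 13 = 3 teeth = 3/13 turn
Gear 0: 133 mod 12 = 1
Fraction = 1 / 12 = 1/12 (gcd(1,12)=1) = 1/12

Answer: 1/12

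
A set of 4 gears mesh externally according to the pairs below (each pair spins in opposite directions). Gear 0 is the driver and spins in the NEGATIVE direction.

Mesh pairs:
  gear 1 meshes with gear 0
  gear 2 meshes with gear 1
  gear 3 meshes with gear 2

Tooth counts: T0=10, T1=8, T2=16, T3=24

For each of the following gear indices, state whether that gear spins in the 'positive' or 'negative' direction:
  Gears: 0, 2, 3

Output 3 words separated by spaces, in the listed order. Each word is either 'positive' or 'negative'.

Gear 0 (driver): negative (depth 0)
  gear 1: meshes with gear 0 -> depth 1 -> positive (opposite of gear 0)
  gear 2: meshes with gear 1 -> depth 2 -> negative (opposite of gear 1)
  gear 3: meshes with gear 2 -> depth 3 -> positive (opposite of gear 2)
Queried indices 0, 2, 3 -> negative, negative, positive

Answer: negative negative positive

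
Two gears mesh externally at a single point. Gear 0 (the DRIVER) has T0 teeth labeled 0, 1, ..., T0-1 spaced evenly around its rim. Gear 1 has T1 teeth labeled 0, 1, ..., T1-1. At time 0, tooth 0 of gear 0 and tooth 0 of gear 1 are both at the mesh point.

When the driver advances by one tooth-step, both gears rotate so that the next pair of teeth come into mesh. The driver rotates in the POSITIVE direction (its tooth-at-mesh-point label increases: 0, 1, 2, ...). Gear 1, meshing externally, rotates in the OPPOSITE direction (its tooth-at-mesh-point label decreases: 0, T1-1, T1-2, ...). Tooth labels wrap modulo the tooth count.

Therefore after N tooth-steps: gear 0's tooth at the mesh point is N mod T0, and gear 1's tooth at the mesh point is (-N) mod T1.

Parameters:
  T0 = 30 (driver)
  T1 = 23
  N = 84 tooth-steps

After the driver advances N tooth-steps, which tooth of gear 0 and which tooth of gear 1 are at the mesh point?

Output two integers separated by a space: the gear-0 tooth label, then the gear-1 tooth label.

Answer: 24 8

Derivation:
Gear 0 (driver, T0=30): tooth at mesh = N mod T0
  84 = 2 * 30 + 24, so 84 mod 30 = 24
  gear 0 tooth = 24
Gear 1 (driven, T1=23): tooth at mesh = (-N) mod T1
  84 = 3 * 23 + 15, so 84 mod 23 = 15
  (-84) mod 23 = (-15) mod 23 = 23 - 15 = 8
Mesh after 84 steps: gear-0 tooth 24 meets gear-1 tooth 8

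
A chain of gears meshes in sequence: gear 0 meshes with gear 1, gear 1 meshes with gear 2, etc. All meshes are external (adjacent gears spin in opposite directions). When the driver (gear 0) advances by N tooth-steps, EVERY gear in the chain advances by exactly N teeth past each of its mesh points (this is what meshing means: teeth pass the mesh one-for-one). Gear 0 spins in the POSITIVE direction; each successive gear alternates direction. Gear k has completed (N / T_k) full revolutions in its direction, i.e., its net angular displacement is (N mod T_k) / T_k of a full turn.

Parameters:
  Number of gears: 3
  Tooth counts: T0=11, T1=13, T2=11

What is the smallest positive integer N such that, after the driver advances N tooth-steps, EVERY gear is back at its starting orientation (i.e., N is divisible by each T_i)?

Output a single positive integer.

Gear k returns to start when N is a multiple of T_k.
All gears at start simultaneously when N is a common multiple of [11, 13, 11]; the smallest such N is lcm(11, 13, 11).
Start: lcm = T0 = 11
Fold in T1=13: gcd(11, 13) = 1; lcm(11, 13) = 11 * 13 / 1 = 143 / 1 = 143
Fold in T2=11: gcd(143, 11) = 11; lcm(143, 11) = 143 * 11 / 11 = 1573 / 11 = 143
Full cycle length = 143

Answer: 143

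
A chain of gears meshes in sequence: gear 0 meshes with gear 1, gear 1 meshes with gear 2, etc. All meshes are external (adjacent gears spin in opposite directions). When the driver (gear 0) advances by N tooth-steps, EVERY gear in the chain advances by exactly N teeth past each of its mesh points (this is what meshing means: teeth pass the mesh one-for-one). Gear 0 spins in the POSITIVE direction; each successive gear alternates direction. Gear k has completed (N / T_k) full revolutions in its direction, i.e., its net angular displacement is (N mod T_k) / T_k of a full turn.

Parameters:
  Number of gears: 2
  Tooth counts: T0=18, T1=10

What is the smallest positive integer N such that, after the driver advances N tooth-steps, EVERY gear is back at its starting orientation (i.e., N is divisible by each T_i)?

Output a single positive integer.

Gear k returns to start when N is a multiple of T_k.
All gears at start simultaneously when N is a common multiple of [18, 10]; the smallest such N is lcm(18, 10).
Start: lcm = T0 = 18
Fold in T1=10: gcd(18, 10) = 2; lcm(18, 10) = 18 * 10 / 2 = 180 / 2 = 90
Full cycle length = 90

Answer: 90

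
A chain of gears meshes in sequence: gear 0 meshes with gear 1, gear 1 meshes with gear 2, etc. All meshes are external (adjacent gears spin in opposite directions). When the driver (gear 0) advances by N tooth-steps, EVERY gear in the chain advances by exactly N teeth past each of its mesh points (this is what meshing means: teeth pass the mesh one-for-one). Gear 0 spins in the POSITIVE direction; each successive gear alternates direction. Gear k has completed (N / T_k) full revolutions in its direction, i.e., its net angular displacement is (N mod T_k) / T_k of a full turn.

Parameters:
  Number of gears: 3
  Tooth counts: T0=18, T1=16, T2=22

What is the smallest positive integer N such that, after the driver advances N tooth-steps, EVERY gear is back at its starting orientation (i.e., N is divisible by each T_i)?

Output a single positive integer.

Answer: 1584

Derivation:
Gear k returns to start when N is a multiple of T_k.
All gears at start simultaneously when N is a common multiple of [18, 16, 22]; the smallest such N is lcm(18, 16, 22).
Start: lcm = T0 = 18
Fold in T1=16: gcd(18, 16) = 2; lcm(18, 16) = 18 * 16 / 2 = 288 / 2 = 144
Fold in T2=22: gcd(144, 22) = 2; lcm(144, 22) = 144 * 22 / 2 = 3168 / 2 = 1584
Full cycle length = 1584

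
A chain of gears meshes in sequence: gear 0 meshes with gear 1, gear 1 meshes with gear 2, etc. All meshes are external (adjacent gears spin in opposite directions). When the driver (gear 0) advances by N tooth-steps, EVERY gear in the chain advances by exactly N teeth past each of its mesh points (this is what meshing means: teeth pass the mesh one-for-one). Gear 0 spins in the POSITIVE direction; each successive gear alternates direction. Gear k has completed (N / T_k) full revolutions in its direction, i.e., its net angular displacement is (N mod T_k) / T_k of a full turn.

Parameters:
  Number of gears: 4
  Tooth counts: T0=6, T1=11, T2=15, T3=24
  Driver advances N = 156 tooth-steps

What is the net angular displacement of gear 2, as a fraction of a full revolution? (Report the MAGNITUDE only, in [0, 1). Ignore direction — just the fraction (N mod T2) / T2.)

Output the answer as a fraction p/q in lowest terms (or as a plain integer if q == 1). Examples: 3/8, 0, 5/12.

Answer: 2/5

Derivation:
Chain of 4 gears, tooth counts: [6, 11, 15, 24]
  gear 0: T0=6, direction=positive, advance = 156 mod 6 = 0 teeth = 0/6 turn
  gear 1: T1=11, direction=negative, advance = 156 mod 11 = 2 teeth = 2/11 turn
  gear 2: T2=15, direction=positive, advance = 156 mod 15 = 6 teeth = 6/15 turn
  gear 3: T3=24, direction=negative, advance = 156 mod 24 = 12 teeth = 12/24 turn
Gear 2: 156 mod 15 = 6
Fraction = 6 / 15 = 2/5 (gcd(6,15)=3) = 2/5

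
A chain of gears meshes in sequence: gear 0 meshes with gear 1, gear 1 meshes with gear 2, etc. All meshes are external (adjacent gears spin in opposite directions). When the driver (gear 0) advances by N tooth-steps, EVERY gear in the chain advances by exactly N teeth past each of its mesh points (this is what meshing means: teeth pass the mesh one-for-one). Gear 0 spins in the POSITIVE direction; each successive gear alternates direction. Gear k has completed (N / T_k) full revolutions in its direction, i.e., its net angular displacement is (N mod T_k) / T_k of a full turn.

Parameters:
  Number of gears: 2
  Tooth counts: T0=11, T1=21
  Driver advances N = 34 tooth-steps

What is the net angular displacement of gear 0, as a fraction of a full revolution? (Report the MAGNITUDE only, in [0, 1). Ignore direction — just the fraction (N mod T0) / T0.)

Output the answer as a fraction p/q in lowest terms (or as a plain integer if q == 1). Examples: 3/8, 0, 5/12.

Chain of 2 gears, tooth counts: [11, 21]
  gear 0: T0=11, direction=positive, advance = 34 mod 11 = 1 teeth = 1/11 turn
  gear 1: T1=21, direction=negative, advance = 34 mod 21 = 13 teeth = 13/21 turn
Gear 0: 34 mod 11 = 1
Fraction = 1 / 11 = 1/11 (gcd(1,11)=1) = 1/11

Answer: 1/11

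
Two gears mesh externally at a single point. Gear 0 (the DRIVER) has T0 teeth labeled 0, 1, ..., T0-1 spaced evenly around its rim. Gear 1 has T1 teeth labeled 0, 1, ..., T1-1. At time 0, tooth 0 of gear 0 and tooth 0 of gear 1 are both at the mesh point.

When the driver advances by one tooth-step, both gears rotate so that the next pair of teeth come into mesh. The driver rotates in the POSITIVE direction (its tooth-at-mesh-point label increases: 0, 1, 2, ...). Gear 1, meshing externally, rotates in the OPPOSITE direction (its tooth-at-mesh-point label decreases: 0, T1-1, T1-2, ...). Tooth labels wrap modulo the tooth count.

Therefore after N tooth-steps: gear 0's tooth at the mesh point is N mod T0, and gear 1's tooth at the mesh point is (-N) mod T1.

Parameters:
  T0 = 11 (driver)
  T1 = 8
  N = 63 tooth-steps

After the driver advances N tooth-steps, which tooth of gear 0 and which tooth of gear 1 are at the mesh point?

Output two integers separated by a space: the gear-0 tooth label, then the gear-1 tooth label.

Answer: 8 1

Derivation:
Gear 0 (driver, T0=11): tooth at mesh = N mod T0
  63 = 5 * 11 + 8, so 63 mod 11 = 8
  gear 0 tooth = 8
Gear 1 (driven, T1=8): tooth at mesh = (-N) mod T1
  63 = 7 * 8 + 7, so 63 mod 8 = 7
  (-63) mod 8 = (-7) mod 8 = 8 - 7 = 1
Mesh after 63 steps: gear-0 tooth 8 meets gear-1 tooth 1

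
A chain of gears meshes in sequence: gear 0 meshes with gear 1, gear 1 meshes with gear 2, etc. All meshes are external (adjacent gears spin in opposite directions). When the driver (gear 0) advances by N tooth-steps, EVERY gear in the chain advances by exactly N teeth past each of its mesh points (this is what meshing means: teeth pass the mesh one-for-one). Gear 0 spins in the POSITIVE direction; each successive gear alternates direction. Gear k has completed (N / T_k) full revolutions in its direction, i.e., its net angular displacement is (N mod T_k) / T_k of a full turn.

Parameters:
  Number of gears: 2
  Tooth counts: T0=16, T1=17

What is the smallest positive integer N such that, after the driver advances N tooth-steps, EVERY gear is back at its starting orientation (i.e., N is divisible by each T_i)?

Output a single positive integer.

Gear k returns to start when N is a multiple of T_k.
All gears at start simultaneously when N is a common multiple of [16, 17]; the smallest such N is lcm(16, 17).
Start: lcm = T0 = 16
Fold in T1=17: gcd(16, 17) = 1; lcm(16, 17) = 16 * 17 / 1 = 272 / 1 = 272
Full cycle length = 272

Answer: 272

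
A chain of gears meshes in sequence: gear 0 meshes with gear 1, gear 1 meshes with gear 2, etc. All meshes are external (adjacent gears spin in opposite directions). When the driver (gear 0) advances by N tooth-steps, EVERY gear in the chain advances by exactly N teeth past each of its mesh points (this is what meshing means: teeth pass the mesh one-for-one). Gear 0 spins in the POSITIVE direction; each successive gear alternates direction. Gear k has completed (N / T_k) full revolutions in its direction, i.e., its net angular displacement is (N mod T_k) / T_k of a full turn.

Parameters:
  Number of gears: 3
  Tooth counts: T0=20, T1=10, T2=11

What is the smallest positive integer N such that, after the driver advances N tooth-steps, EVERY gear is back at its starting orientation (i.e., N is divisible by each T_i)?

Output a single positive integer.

Answer: 220

Derivation:
Gear k returns to start when N is a multiple of T_k.
All gears at start simultaneously when N is a common multiple of [20, 10, 11]; the smallest such N is lcm(20, 10, 11).
Start: lcm = T0 = 20
Fold in T1=10: gcd(20, 10) = 10; lcm(20, 10) = 20 * 10 / 10 = 200 / 10 = 20
Fold in T2=11: gcd(20, 11) = 1; lcm(20, 11) = 20 * 11 / 1 = 220 / 1 = 220
Full cycle length = 220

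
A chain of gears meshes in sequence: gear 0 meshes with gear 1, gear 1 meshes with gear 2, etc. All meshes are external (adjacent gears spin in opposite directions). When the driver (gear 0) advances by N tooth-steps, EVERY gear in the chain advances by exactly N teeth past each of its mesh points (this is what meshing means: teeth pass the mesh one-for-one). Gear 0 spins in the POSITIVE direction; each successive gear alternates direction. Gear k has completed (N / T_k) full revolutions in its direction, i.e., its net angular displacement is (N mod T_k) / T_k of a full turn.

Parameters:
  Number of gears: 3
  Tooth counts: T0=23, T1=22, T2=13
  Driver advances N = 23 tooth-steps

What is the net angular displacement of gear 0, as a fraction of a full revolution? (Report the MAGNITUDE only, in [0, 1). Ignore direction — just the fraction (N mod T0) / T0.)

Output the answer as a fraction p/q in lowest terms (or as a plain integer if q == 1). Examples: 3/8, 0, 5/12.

Answer: 0

Derivation:
Chain of 3 gears, tooth counts: [23, 22, 13]
  gear 0: T0=23, direction=positive, advance = 23 mod 23 = 0 teeth = 0/23 turn
  gear 1: T1=22, direction=negative, advance = 23 mod 22 = 1 teeth = 1/22 turn
  gear 2: T2=13, direction=positive, advance = 23 mod 13 = 10 teeth = 10/13 turn
Gear 0: 23 mod 23 = 0
Fraction = 0 / 23 = 0/1 (gcd(0,23)=23) = 0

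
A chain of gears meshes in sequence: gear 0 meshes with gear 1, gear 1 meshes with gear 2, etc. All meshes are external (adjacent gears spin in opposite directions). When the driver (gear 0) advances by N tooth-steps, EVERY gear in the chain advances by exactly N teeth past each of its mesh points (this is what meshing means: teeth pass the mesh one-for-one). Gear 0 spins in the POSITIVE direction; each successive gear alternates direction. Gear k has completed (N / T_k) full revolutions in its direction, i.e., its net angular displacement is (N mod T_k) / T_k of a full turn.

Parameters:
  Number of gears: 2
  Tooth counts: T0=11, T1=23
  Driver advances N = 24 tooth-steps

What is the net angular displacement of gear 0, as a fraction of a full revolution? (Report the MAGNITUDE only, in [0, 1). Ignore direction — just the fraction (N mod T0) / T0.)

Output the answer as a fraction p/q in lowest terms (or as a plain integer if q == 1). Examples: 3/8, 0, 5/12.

Chain of 2 gears, tooth counts: [11, 23]
  gear 0: T0=11, direction=positive, advance = 24 mod 11 = 2 teeth = 2/11 turn
  gear 1: T1=23, direction=negative, advance = 24 mod 23 = 1 teeth = 1/23 turn
Gear 0: 24 mod 11 = 2
Fraction = 2 / 11 = 2/11 (gcd(2,11)=1) = 2/11

Answer: 2/11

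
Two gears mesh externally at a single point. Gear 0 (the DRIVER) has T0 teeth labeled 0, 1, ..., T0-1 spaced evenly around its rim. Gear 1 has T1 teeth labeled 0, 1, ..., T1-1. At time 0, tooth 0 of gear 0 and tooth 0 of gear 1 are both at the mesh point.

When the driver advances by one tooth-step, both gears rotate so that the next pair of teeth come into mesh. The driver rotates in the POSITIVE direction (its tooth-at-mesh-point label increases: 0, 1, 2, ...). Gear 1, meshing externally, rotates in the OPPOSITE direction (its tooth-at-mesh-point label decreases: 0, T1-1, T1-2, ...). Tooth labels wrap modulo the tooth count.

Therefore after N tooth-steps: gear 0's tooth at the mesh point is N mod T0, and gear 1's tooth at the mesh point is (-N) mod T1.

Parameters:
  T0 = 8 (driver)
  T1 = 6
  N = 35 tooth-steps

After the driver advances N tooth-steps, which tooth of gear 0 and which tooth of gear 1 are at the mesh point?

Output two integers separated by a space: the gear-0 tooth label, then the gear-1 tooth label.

Gear 0 (driver, T0=8): tooth at mesh = N mod T0
  35 = 4 * 8 + 3, so 35 mod 8 = 3
  gear 0 tooth = 3
Gear 1 (driven, T1=6): tooth at mesh = (-N) mod T1
  35 = 5 * 6 + 5, so 35 mod 6 = 5
  (-35) mod 6 = (-5) mod 6 = 6 - 5 = 1
Mesh after 35 steps: gear-0 tooth 3 meets gear-1 tooth 1

Answer: 3 1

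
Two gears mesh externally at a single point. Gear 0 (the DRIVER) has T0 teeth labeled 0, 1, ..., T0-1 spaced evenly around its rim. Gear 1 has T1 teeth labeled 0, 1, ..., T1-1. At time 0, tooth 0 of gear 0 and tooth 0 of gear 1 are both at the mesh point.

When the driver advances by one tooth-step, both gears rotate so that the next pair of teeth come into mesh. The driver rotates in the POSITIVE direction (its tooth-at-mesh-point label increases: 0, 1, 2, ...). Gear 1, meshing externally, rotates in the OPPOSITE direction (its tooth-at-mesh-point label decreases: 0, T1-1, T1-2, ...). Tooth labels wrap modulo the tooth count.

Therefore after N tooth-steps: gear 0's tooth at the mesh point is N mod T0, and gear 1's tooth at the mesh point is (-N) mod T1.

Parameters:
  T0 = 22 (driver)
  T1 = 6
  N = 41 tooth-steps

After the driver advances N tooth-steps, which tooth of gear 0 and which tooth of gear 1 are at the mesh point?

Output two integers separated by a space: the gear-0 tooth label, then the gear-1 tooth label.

Answer: 19 1

Derivation:
Gear 0 (driver, T0=22): tooth at mesh = N mod T0
  41 = 1 * 22 + 19, so 41 mod 22 = 19
  gear 0 tooth = 19
Gear 1 (driven, T1=6): tooth at mesh = (-N) mod T1
  41 = 6 * 6 + 5, so 41 mod 6 = 5
  (-41) mod 6 = (-5) mod 6 = 6 - 5 = 1
Mesh after 41 steps: gear-0 tooth 19 meets gear-1 tooth 1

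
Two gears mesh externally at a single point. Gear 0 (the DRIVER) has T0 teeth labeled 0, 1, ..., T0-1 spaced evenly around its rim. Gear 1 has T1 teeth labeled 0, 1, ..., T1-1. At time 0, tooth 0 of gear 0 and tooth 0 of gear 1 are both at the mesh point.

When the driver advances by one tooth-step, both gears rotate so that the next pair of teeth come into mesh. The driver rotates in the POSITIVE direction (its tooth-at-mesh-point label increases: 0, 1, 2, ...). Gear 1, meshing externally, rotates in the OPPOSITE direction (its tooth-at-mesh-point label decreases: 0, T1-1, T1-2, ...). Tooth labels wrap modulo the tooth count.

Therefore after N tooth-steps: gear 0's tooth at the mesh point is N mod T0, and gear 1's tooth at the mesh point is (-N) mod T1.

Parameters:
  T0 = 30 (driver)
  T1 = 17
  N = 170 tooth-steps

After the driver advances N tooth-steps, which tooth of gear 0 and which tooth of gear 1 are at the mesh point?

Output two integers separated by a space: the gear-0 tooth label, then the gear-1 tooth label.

Answer: 20 0

Derivation:
Gear 0 (driver, T0=30): tooth at mesh = N mod T0
  170 = 5 * 30 + 20, so 170 mod 30 = 20
  gear 0 tooth = 20
Gear 1 (driven, T1=17): tooth at mesh = (-N) mod T1
  170 = 10 * 17 + 0, so 170 mod 17 = 0
  (-170) mod 17 = 0
Mesh after 170 steps: gear-0 tooth 20 meets gear-1 tooth 0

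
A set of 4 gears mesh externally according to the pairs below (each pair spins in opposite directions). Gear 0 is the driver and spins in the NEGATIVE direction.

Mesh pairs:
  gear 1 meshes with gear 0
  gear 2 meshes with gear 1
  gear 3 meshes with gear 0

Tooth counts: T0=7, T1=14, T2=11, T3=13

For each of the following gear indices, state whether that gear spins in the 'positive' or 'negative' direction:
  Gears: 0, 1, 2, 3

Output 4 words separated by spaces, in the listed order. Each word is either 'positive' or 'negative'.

Answer: negative positive negative positive

Derivation:
Gear 0 (driver): negative (depth 0)
  gear 1: meshes with gear 0 -> depth 1 -> positive (opposite of gear 0)
  gear 2: meshes with gear 1 -> depth 2 -> negative (opposite of gear 1)
  gear 3: meshes with gear 0 -> depth 1 -> positive (opposite of gear 0)
Queried indices 0, 1, 2, 3 -> negative, positive, negative, positive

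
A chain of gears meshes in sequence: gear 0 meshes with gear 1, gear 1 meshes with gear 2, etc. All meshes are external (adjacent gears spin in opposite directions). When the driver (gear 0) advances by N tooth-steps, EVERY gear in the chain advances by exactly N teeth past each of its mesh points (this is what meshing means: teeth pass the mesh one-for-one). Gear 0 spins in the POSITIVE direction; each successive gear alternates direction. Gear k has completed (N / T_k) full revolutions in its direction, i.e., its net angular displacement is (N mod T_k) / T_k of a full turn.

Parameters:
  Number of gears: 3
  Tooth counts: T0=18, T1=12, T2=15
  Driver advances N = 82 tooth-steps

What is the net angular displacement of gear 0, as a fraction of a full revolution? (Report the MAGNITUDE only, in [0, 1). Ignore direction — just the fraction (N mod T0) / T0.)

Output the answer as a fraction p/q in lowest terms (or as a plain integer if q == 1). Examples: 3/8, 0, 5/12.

Answer: 5/9

Derivation:
Chain of 3 gears, tooth counts: [18, 12, 15]
  gear 0: T0=18, direction=positive, advance = 82 mod 18 = 10 teeth = 10/18 turn
  gear 1: T1=12, direction=negative, advance = 82 mod 12 = 10 teeth = 10/12 turn
  gear 2: T2=15, direction=positive, advance = 82 mod 15 = 7 teeth = 7/15 turn
Gear 0: 82 mod 18 = 10
Fraction = 10 / 18 = 5/9 (gcd(10,18)=2) = 5/9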